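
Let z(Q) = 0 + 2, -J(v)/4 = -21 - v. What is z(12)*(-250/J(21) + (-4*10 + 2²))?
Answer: -3149/42 ≈ -74.976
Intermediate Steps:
J(v) = 84 + 4*v (J(v) = -4*(-21 - v) = 84 + 4*v)
z(Q) = 2
z(12)*(-250/J(21) + (-4*10 + 2²)) = 2*(-250/(84 + 4*21) + (-4*10 + 2²)) = 2*(-250/(84 + 84) + (-40 + 4)) = 2*(-250/168 - 36) = 2*(-250*1/168 - 36) = 2*(-125/84 - 36) = 2*(-3149/84) = -3149/42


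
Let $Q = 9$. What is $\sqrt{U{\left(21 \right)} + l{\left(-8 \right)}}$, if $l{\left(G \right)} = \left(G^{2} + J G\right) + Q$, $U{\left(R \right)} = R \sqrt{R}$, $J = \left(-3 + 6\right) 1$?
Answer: $\sqrt{49 + 21 \sqrt{21}} \approx 12.051$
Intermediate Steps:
$J = 3$ ($J = 3 \cdot 1 = 3$)
$U{\left(R \right)} = R^{\frac{3}{2}}$
$l{\left(G \right)} = 9 + G^{2} + 3 G$ ($l{\left(G \right)} = \left(G^{2} + 3 G\right) + 9 = 9 + G^{2} + 3 G$)
$\sqrt{U{\left(21 \right)} + l{\left(-8 \right)}} = \sqrt{21^{\frac{3}{2}} + \left(9 + \left(-8\right)^{2} + 3 \left(-8\right)\right)} = \sqrt{21 \sqrt{21} + \left(9 + 64 - 24\right)} = \sqrt{21 \sqrt{21} + 49} = \sqrt{49 + 21 \sqrt{21}}$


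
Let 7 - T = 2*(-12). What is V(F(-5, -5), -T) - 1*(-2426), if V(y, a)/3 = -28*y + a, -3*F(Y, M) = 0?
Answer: 2333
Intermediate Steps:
F(Y, M) = 0 (F(Y, M) = -⅓*0 = 0)
T = 31 (T = 7 - 2*(-12) = 7 - 1*(-24) = 7 + 24 = 31)
V(y, a) = -84*y + 3*a (V(y, a) = 3*(-28*y + a) = 3*(a - 28*y) = -84*y + 3*a)
V(F(-5, -5), -T) - 1*(-2426) = (-84*0 + 3*(-1*31)) - 1*(-2426) = (0 + 3*(-31)) + 2426 = (0 - 93) + 2426 = -93 + 2426 = 2333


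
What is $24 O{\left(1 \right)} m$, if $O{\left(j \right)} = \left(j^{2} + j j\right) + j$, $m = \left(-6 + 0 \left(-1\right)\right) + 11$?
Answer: $360$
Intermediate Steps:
$m = 5$ ($m = \left(-6 + 0\right) + 11 = -6 + 11 = 5$)
$O{\left(j \right)} = j + 2 j^{2}$ ($O{\left(j \right)} = \left(j^{2} + j^{2}\right) + j = 2 j^{2} + j = j + 2 j^{2}$)
$24 O{\left(1 \right)} m = 24 \cdot 1 \left(1 + 2 \cdot 1\right) 5 = 24 \cdot 1 \left(1 + 2\right) 5 = 24 \cdot 1 \cdot 3 \cdot 5 = 24 \cdot 3 \cdot 5 = 72 \cdot 5 = 360$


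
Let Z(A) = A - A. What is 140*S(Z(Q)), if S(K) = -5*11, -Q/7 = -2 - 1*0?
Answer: -7700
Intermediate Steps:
Q = 14 (Q = -7*(-2 - 1*0) = -7*(-2 + 0) = -7*(-2) = 14)
Z(A) = 0
S(K) = -55
140*S(Z(Q)) = 140*(-55) = -7700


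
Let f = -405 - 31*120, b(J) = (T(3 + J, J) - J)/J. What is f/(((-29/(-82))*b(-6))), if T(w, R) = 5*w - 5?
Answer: -1014750/203 ≈ -4998.8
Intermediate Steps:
T(w, R) = -5 + 5*w
b(J) = (10 + 4*J)/J (b(J) = ((-5 + 5*(3 + J)) - J)/J = ((-5 + (15 + 5*J)) - J)/J = ((10 + 5*J) - J)/J = (10 + 4*J)/J)
f = -4125 (f = -405 - 3720 = -4125)
f/(((-29/(-82))*b(-6))) = -4125*82/(29*(4 + 10/(-6))) = -4125*82/(29*(4 + 10*(-1/6))) = -4125*82/(29*(4 - 5/3)) = -4125/((29/82)*(7/3)) = -4125/203/246 = -4125*246/203 = -1014750/203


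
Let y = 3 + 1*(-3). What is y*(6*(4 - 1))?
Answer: 0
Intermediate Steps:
y = 0 (y = 3 - 3 = 0)
y*(6*(4 - 1)) = 0*(6*(4 - 1)) = 0*(6*3) = 0*18 = 0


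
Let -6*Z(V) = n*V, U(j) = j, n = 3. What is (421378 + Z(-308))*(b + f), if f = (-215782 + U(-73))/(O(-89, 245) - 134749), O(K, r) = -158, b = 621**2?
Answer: 21930575879362744/134907 ≈ 1.6256e+11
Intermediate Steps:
b = 385641
f = 215855/134907 (f = (-215782 - 73)/(-158 - 134749) = -215855/(-134907) = -215855*(-1/134907) = 215855/134907 ≈ 1.6000)
Z(V) = -V/2
(421378 + Z(-308))*(b + f) = (421378 - 1/2*(-308))*(385641 + 215855/134907) = (421378 + 154)*(52025886242/134907) = 421532*(52025886242/134907) = 21930575879362744/134907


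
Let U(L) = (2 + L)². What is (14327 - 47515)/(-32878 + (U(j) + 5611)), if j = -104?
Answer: 33188/16863 ≈ 1.9681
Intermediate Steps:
(14327 - 47515)/(-32878 + (U(j) + 5611)) = (14327 - 47515)/(-32878 + ((2 - 104)² + 5611)) = -33188/(-32878 + ((-102)² + 5611)) = -33188/(-32878 + (10404 + 5611)) = -33188/(-32878 + 16015) = -33188/(-16863) = -33188*(-1/16863) = 33188/16863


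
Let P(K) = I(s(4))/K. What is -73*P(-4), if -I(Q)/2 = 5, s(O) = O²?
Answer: -365/2 ≈ -182.50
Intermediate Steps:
I(Q) = -10 (I(Q) = -2*5 = -10)
P(K) = -10/K
-73*P(-4) = -(-730)/(-4) = -(-730)*(-1)/4 = -73*5/2 = -365/2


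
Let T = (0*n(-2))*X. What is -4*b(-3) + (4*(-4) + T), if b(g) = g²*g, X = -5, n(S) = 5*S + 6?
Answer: 92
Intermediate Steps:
n(S) = 6 + 5*S
b(g) = g³
T = 0 (T = (0*(6 + 5*(-2)))*(-5) = (0*(6 - 10))*(-5) = (0*(-4))*(-5) = 0*(-5) = 0)
-4*b(-3) + (4*(-4) + T) = -4*(-3)³ + (4*(-4) + 0) = -4*(-27) + (-16 + 0) = 108 - 16 = 92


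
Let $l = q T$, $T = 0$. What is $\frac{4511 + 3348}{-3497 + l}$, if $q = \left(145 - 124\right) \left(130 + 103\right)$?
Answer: $- \frac{7859}{3497} \approx -2.2474$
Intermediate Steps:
$q = 4893$ ($q = 21 \cdot 233 = 4893$)
$l = 0$ ($l = 4893 \cdot 0 = 0$)
$\frac{4511 + 3348}{-3497 + l} = \frac{4511 + 3348}{-3497 + 0} = \frac{7859}{-3497} = 7859 \left(- \frac{1}{3497}\right) = - \frac{7859}{3497}$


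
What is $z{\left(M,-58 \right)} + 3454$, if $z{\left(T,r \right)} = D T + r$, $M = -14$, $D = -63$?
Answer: $4278$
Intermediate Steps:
$z{\left(T,r \right)} = r - 63 T$ ($z{\left(T,r \right)} = - 63 T + r = r - 63 T$)
$z{\left(M,-58 \right)} + 3454 = \left(-58 - -882\right) + 3454 = \left(-58 + 882\right) + 3454 = 824 + 3454 = 4278$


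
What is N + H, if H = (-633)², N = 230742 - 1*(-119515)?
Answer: 750946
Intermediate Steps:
N = 350257 (N = 230742 + 119515 = 350257)
H = 400689
N + H = 350257 + 400689 = 750946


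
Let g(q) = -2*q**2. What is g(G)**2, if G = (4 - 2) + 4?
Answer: 5184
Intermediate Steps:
G = 6 (G = 2 + 4 = 6)
g(G)**2 = (-2*6**2)**2 = (-2*36)**2 = (-72)**2 = 5184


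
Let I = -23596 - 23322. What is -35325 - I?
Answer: 11593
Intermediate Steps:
I = -46918
-35325 - I = -35325 - 1*(-46918) = -35325 + 46918 = 11593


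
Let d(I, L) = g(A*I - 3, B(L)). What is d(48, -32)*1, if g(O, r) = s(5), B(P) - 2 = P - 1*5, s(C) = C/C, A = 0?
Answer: 1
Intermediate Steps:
s(C) = 1
B(P) = -3 + P (B(P) = 2 + (P - 1*5) = 2 + (P - 5) = 2 + (-5 + P) = -3 + P)
g(O, r) = 1
d(I, L) = 1
d(48, -32)*1 = 1*1 = 1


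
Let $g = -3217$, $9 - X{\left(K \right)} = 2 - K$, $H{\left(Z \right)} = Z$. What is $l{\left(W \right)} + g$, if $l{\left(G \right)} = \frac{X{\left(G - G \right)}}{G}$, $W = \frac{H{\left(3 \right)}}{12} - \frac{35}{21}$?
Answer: $- \frac{54773}{17} \approx -3221.9$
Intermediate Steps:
$X{\left(K \right)} = 7 + K$ ($X{\left(K \right)} = 9 - \left(2 - K\right) = 9 + \left(-2 + K\right) = 7 + K$)
$W = - \frac{17}{12}$ ($W = \frac{3}{12} - \frac{35}{21} = 3 \cdot \frac{1}{12} - \frac{5}{3} = \frac{1}{4} - \frac{5}{3} = - \frac{17}{12} \approx -1.4167$)
$l{\left(G \right)} = \frac{7}{G}$ ($l{\left(G \right)} = \frac{7 + \left(G - G\right)}{G} = \frac{7 + 0}{G} = \frac{7}{G}$)
$l{\left(W \right)} + g = \frac{7}{- \frac{17}{12}} - 3217 = 7 \left(- \frac{12}{17}\right) - 3217 = - \frac{84}{17} - 3217 = - \frac{54773}{17}$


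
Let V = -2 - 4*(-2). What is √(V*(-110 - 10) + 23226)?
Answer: 11*√186 ≈ 150.02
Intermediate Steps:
V = 6 (V = -2 + 8 = 6)
√(V*(-110 - 10) + 23226) = √(6*(-110 - 10) + 23226) = √(6*(-120) + 23226) = √(-720 + 23226) = √22506 = 11*√186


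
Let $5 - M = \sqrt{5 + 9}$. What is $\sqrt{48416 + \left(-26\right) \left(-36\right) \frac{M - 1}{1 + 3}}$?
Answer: $\sqrt{49352 - 234 \sqrt{14}} \approx 220.17$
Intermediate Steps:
$M = 5 - \sqrt{14}$ ($M = 5 - \sqrt{5 + 9} = 5 - \sqrt{14} \approx 1.2583$)
$\sqrt{48416 + \left(-26\right) \left(-36\right) \frac{M - 1}{1 + 3}} = \sqrt{48416 + \left(-26\right) \left(-36\right) \frac{\left(5 - \sqrt{14}\right) - 1}{1 + 3}} = \sqrt{48416 + 936 \frac{4 - \sqrt{14}}{4}} = \sqrt{48416 + 936 \left(4 - \sqrt{14}\right) \frac{1}{4}} = \sqrt{48416 + 936 \left(1 - \frac{\sqrt{14}}{4}\right)} = \sqrt{48416 + \left(936 - 234 \sqrt{14}\right)} = \sqrt{49352 - 234 \sqrt{14}}$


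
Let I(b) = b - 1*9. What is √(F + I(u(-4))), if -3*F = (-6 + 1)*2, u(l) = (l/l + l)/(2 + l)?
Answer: 5*I*√6/6 ≈ 2.0412*I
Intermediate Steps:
u(l) = (1 + l)/(2 + l)
I(b) = -9 + b (I(b) = b - 9 = -9 + b)
F = 10/3 (F = -(-6 + 1)*2/3 = -(-5)*2/3 = -⅓*(-10) = 10/3 ≈ 3.3333)
√(F + I(u(-4))) = √(10/3 + (-9 + (1 - 4)/(2 - 4))) = √(10/3 + (-9 - 3/(-2))) = √(10/3 + (-9 - ½*(-3))) = √(10/3 + (-9 + 3/2)) = √(10/3 - 15/2) = √(-25/6) = 5*I*√6/6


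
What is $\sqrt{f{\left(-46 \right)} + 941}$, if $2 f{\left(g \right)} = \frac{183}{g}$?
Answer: $\frac{\sqrt{1986947}}{46} \approx 30.643$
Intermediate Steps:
$f{\left(g \right)} = \frac{183}{2 g}$ ($f{\left(g \right)} = \frac{183 \frac{1}{g}}{2} = \frac{183}{2 g}$)
$\sqrt{f{\left(-46 \right)} + 941} = \sqrt{\frac{183}{2 \left(-46\right)} + 941} = \sqrt{\frac{183}{2} \left(- \frac{1}{46}\right) + 941} = \sqrt{- \frac{183}{92} + 941} = \sqrt{\frac{86389}{92}} = \frac{\sqrt{1986947}}{46}$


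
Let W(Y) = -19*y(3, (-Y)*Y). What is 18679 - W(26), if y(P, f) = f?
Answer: 5835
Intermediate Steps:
W(Y) = 19*Y² (W(Y) = -19*(-Y)*Y = -(-19)*Y² = 19*Y²)
18679 - W(26) = 18679 - 19*26² = 18679 - 19*676 = 18679 - 1*12844 = 18679 - 12844 = 5835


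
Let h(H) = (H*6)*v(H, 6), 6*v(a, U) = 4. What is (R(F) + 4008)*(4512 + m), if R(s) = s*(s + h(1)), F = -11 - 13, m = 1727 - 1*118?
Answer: 27471048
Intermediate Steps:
v(a, U) = 2/3 (v(a, U) = (1/6)*4 = 2/3)
m = 1609 (m = 1727 - 118 = 1609)
h(H) = 4*H (h(H) = (H*6)*(2/3) = (6*H)*(2/3) = 4*H)
F = -24
R(s) = s*(4 + s) (R(s) = s*(s + 4*1) = s*(s + 4) = s*(4 + s))
(R(F) + 4008)*(4512 + m) = (-24*(4 - 24) + 4008)*(4512 + 1609) = (-24*(-20) + 4008)*6121 = (480 + 4008)*6121 = 4488*6121 = 27471048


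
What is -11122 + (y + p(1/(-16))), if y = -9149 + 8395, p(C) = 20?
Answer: -11856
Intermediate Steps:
y = -754
-11122 + (y + p(1/(-16))) = -11122 + (-754 + 20) = -11122 - 734 = -11856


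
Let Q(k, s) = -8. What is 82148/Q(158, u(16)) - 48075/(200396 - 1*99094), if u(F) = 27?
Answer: -520133831/50651 ≈ -10269.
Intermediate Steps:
82148/Q(158, u(16)) - 48075/(200396 - 1*99094) = 82148/(-8) - 48075/(200396 - 1*99094) = 82148*(-1/8) - 48075/(200396 - 99094) = -20537/2 - 48075/101302 = -520133831/50651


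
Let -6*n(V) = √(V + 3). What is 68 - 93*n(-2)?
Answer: 167/2 ≈ 83.500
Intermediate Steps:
n(V) = -√(3 + V)/6 (n(V) = -√(V + 3)/6 = -√(3 + V)/6)
68 - 93*n(-2) = 68 - (-31)*√(3 - 2)/2 = 68 - (-31)*√1/2 = 68 - (-31)/2 = 68 - 93*(-⅙) = 68 + 31/2 = 167/2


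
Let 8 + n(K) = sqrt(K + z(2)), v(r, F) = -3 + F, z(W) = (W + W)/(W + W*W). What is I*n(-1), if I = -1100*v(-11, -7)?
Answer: -88000 + 11000*I*sqrt(3)/3 ≈ -88000.0 + 6350.9*I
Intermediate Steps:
z(W) = 2*W/(W + W**2) (z(W) = (2*W)/(W + W**2) = 2*W/(W + W**2))
n(K) = -8 + sqrt(2/3 + K) (n(K) = -8 + sqrt(K + 2/(1 + 2)) = -8 + sqrt(K + 2/3) = -8 + sqrt(2/3 + K))
I = 11000 (I = -1100*(-3 - 7) = -1100*(-10) = 11000)
I*n(-1) = 11000*(-8 + sqrt(6 + 9*(-1))/3) = 11000*(-8 + sqrt(6 - 9)/3) = 11000*(-8 + sqrt(-3)/3) = 11000*(-8 + (I*sqrt(3))/3) = 11000*(-8 + I*sqrt(3)/3) = -88000 + 11000*I*sqrt(3)/3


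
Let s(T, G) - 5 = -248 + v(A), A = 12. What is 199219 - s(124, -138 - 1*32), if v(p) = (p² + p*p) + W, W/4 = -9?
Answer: 199210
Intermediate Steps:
W = -36 (W = 4*(-9) = -36)
v(p) = -36 + 2*p² (v(p) = (p² + p*p) - 36 = (p² + p²) - 36 = 2*p² - 36 = -36 + 2*p²)
s(T, G) = 9 (s(T, G) = 5 + (-248 + (-36 + 2*12²)) = 5 + (-248 + (-36 + 2*144)) = 5 + (-248 + (-36 + 288)) = 5 + (-248 + 252) = 5 + 4 = 9)
199219 - s(124, -138 - 1*32) = 199219 - 1*9 = 199219 - 9 = 199210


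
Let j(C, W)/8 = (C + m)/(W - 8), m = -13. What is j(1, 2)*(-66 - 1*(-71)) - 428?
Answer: -348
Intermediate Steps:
j(C, W) = 8*(-13 + C)/(-8 + W) (j(C, W) = 8*((C - 13)/(W - 8)) = 8*((-13 + C)/(-8 + W)) = 8*(-13 + C)/(-8 + W))
j(1, 2)*(-66 - 1*(-71)) - 428 = (8*(-13 + 1)/(-8 + 2))*(-66 - 1*(-71)) - 428 = (8*(-12)/(-6))*(-66 + 71) - 428 = (8*(-1/6)*(-12))*5 - 428 = 16*5 - 428 = 80 - 428 = -348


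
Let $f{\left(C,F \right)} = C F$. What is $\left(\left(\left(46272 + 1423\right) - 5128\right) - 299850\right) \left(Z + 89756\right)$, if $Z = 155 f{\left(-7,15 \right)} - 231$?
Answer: $-18845979750$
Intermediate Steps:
$Z = -16506$ ($Z = 155 \left(\left(-7\right) 15\right) - 231 = 155 \left(-105\right) - 231 = -16275 - 231 = -16506$)
$\left(\left(\left(46272 + 1423\right) - 5128\right) - 299850\right) \left(Z + 89756\right) = \left(\left(\left(46272 + 1423\right) - 5128\right) - 299850\right) \left(-16506 + 89756\right) = \left(\left(47695 - 5128\right) - 299850\right) 73250 = \left(42567 - 299850\right) 73250 = \left(-257283\right) 73250 = -18845979750$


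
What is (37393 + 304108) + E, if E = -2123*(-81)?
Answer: 513464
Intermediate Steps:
E = 171963
(37393 + 304108) + E = (37393 + 304108) + 171963 = 341501 + 171963 = 513464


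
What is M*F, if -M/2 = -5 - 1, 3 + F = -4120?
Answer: -49476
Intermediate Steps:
F = -4123 (F = -3 - 4120 = -4123)
M = 12 (M = -2*(-5 - 1) = -2*(-6) = 12)
M*F = 12*(-4123) = -49476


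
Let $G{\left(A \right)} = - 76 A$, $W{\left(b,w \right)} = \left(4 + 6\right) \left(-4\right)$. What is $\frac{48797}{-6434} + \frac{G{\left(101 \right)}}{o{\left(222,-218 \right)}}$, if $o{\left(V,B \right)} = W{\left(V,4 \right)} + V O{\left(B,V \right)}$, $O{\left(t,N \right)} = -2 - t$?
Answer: $- \frac{149209328}{19266613} \approx -7.7445$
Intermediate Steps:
$W{\left(b,w \right)} = -40$ ($W{\left(b,w \right)} = 10 \left(-4\right) = -40$)
$o{\left(V,B \right)} = -40 + V \left(-2 - B\right)$
$\frac{48797}{-6434} + \frac{G{\left(101 \right)}}{o{\left(222,-218 \right)}} = \frac{48797}{-6434} + \frac{\left(-76\right) 101}{-40 - 222 \left(2 - 218\right)} = 48797 \left(- \frac{1}{6434}\right) - \frac{7676}{-40 - 222 \left(-216\right)} = - \frac{48797}{6434} - \frac{7676}{-40 + 47952} = - \frac{48797}{6434} - \frac{7676}{47912} = - \frac{48797}{6434} - \frac{1919}{11978} = - \frac{149209328}{19266613}$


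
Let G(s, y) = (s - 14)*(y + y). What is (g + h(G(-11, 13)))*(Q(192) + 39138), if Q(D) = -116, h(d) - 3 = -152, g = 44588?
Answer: 1734098658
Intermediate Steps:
G(s, y) = 2*y*(-14 + s) (G(s, y) = (-14 + s)*(2*y) = 2*y*(-14 + s))
h(d) = -149 (h(d) = 3 - 152 = -149)
(g + h(G(-11, 13)))*(Q(192) + 39138) = (44588 - 149)*(-116 + 39138) = 44439*39022 = 1734098658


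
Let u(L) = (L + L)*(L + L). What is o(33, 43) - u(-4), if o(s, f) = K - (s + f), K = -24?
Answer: -164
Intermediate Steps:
u(L) = 4*L² (u(L) = (2*L)*(2*L) = 4*L²)
o(s, f) = -24 - f - s (o(s, f) = -24 - (s + f) = -24 - (f + s) = -24 + (-f - s) = -24 - f - s)
o(33, 43) - u(-4) = (-24 - 1*43 - 1*33) - 4*(-4)² = (-24 - 43 - 33) - 4*16 = -100 - 1*64 = -100 - 64 = -164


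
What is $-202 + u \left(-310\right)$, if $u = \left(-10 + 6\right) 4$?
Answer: $4758$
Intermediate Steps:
$u = -16$ ($u = \left(-4\right) 4 = -16$)
$-202 + u \left(-310\right) = -202 - -4960 = -202 + 4960 = 4758$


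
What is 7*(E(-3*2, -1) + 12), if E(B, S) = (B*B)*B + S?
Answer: -1435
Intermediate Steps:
E(B, S) = S + B³ (E(B, S) = B²*B + S = B³ + S = S + B³)
7*(E(-3*2, -1) + 12) = 7*((-1 + (-3*2)³) + 12) = 7*((-1 + (-6)³) + 12) = 7*((-1 - 216) + 12) = 7*(-217 + 12) = 7*(-205) = -1435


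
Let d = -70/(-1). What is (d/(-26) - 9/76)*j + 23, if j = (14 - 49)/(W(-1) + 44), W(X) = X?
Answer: 1074327/42484 ≈ 25.288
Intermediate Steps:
d = 70 (d = -70*(-1) = 70)
j = -35/43 (j = (14 - 49)/(-1 + 44) = -35/43 ≈ -0.81395)
(d/(-26) - 9/76)*j + 23 = (70/(-26) - 9/76)*(-35/43) + 23 = (70*(-1/26) - 9*1/76)*(-35/43) + 23 = (-35/13 - 9/76)*(-35/43) + 23 = -2777/988*(-35/43) + 23 = 97195/42484 + 23 = 1074327/42484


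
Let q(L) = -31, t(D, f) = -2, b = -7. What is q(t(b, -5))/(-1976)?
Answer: 31/1976 ≈ 0.015688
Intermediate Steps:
q(t(b, -5))/(-1976) = -31/(-1976) = -31*(-1/1976) = 31/1976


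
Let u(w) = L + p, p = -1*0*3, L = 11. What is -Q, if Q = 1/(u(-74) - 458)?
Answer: 1/447 ≈ 0.0022371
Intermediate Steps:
p = 0 (p = 0*3 = 0)
u(w) = 11 (u(w) = 11 + 0 = 11)
Q = -1/447 (Q = 1/(11 - 458) = 1/(-447) = -1/447 ≈ -0.0022371)
-Q = -1*(-1/447) = 1/447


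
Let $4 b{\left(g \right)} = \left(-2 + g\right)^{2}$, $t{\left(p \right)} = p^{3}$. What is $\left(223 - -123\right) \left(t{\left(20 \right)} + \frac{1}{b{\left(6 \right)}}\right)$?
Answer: $\frac{5536173}{2} \approx 2.7681 \cdot 10^{6}$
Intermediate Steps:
$b{\left(g \right)} = \frac{\left(-2 + g\right)^{2}}{4}$
$\left(223 - -123\right) \left(t{\left(20 \right)} + \frac{1}{b{\left(6 \right)}}\right) = \left(223 - -123\right) \left(20^{3} + \frac{1}{\frac{1}{4} \left(-2 + 6\right)^{2}}\right) = \left(223 + 123\right) \left(8000 + \frac{1}{\frac{1}{4} \cdot 4^{2}}\right) = 346 \left(8000 + \frac{1}{\frac{1}{4} \cdot 16}\right) = 346 \left(8000 + \frac{1}{4}\right) = 346 \cdot \frac{32001}{4} = \frac{5536173}{2}$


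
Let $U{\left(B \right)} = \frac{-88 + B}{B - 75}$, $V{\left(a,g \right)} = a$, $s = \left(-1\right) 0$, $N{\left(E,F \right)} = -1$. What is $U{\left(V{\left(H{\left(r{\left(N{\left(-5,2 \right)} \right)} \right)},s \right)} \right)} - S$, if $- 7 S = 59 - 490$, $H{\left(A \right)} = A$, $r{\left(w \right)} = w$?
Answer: $- \frac{32133}{532} \approx -60.4$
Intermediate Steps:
$S = \frac{431}{7}$ ($S = - \frac{59 - 490}{7} = \left(- \frac{1}{7}\right) \left(-431\right) = \frac{431}{7} \approx 61.571$)
$s = 0$
$U{\left(B \right)} = \frac{-88 + B}{-75 + B}$
$U{\left(V{\left(H{\left(r{\left(N{\left(-5,2 \right)} \right)} \right)},s \right)} \right)} - S = \frac{-88 - 1}{-75 - 1} - \frac{431}{7} = \frac{1}{-76} \left(-89\right) - \frac{431}{7} = \left(- \frac{1}{76}\right) \left(-89\right) - \frac{431}{7} = \frac{89}{76} - \frac{431}{7} = - \frac{32133}{532}$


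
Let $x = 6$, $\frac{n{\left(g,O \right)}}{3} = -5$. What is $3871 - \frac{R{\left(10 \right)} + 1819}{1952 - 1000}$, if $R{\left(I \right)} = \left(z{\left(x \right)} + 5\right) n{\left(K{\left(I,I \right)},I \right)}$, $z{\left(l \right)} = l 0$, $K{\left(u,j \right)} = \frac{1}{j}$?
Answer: $\frac{460431}{119} \approx 3869.2$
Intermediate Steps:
$n{\left(g,O \right)} = -15$ ($n{\left(g,O \right)} = 3 \left(-5\right) = -15$)
$z{\left(l \right)} = 0$
$R{\left(I \right)} = -75$ ($R{\left(I \right)} = \left(0 + 5\right) \left(-15\right) = 5 \left(-15\right) = -75$)
$3871 - \frac{R{\left(10 \right)} + 1819}{1952 - 1000} = 3871 - \frac{-75 + 1819}{1952 - 1000} = 3871 - \frac{1744}{952} = 3871 - 1744 \cdot \frac{1}{952} = 3871 - \frac{218}{119} = \frac{460431}{119}$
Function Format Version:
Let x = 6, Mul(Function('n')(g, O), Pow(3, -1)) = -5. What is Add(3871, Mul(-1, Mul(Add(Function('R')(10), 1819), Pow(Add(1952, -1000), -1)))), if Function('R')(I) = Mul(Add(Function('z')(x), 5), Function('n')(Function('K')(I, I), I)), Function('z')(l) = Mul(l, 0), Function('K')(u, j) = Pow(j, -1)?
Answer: Rational(460431, 119) ≈ 3869.2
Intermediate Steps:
Function('n')(g, O) = -15 (Function('n')(g, O) = Mul(3, -5) = -15)
Function('z')(l) = 0
Function('R')(I) = -75 (Function('R')(I) = Mul(Add(0, 5), -15) = Mul(5, -15) = -75)
Add(3871, Mul(-1, Mul(Add(Function('R')(10), 1819), Pow(Add(1952, -1000), -1)))) = Add(3871, Mul(-1, Mul(Add(-75, 1819), Pow(Add(1952, -1000), -1)))) = Add(3871, Mul(-1, Mul(1744, Pow(952, -1)))) = Add(3871, Mul(-1, Mul(1744, Rational(1, 952)))) = Add(3871, Mul(-1, Rational(218, 119))) = Add(3871, Rational(-218, 119)) = Rational(460431, 119)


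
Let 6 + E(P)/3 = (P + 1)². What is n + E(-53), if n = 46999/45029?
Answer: 364511725/45029 ≈ 8095.0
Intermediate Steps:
E(P) = -18 + 3*(1 + P)² (E(P) = -18 + 3*(P + 1)² = -18 + 3*(1 + P)²)
n = 46999/45029 (n = 46999*(1/45029) = 46999/45029 ≈ 1.0437)
n + E(-53) = 46999/45029 + (-18 + 3*(1 - 53)²) = 46999/45029 + (-18 + 3*(-52)²) = 46999/45029 + (-18 + 3*2704) = 46999/45029 + (-18 + 8112) = 46999/45029 + 8094 = 364511725/45029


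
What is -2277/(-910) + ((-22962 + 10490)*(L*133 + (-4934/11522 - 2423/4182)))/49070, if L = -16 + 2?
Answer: 731585156015531/1536884795082 ≈ 476.02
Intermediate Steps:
L = -14
-2277/(-910) + ((-22962 + 10490)*(L*133 + (-4934/11522 - 2423/4182)))/49070 = -2277/(-910) + ((-22962 + 10490)*(-14*133 + (-4934/11522 - 2423/4182)))/49070 = -2277*(-1/910) - 12472*(-1862 + (-4934*1/11522 - 2423*1/4182))*(1/49070) = 2277/910 - 12472*(-1862 + (-2467/5761 - 2423/4182))*(1/49070) = 2277/910 - 12472*(-1862 - 24275897/24092502)*(1/49070) = 2277/910 - 12472*(-44884514621/24092502)*(1/49070) = 2277/910 + (279899833176556/12046251)*(1/49070) = 2277/910 + 139949916588278/295554768285 = 731585156015531/1536884795082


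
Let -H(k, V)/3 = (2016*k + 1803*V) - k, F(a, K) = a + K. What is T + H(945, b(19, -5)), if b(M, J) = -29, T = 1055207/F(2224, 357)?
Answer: -14338113577/2581 ≈ -5.5553e+6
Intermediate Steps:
F(a, K) = K + a
T = 1055207/2581 (T = 1055207/(357 + 2224) = 1055207/2581 ≈ 408.84)
H(k, V) = -6045*k - 5409*V (H(k, V) = -3*((2016*k + 1803*V) - k) = -3*((1803*V + 2016*k) - k) = -3*(1803*V + 2015*k) = -6045*k - 5409*V)
T + H(945, b(19, -5)) = 1055207/2581 + (-6045*945 - 5409*(-29)) = 1055207/2581 + (-5712525 + 156861) = 1055207/2581 - 5555664 = -14338113577/2581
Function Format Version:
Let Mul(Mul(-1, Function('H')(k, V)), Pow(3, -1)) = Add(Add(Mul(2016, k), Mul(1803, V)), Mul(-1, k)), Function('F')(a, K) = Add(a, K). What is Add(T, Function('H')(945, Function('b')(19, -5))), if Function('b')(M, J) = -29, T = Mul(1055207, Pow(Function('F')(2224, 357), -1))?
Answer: Rational(-14338113577, 2581) ≈ -5.5553e+6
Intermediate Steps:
Function('F')(a, K) = Add(K, a)
T = Rational(1055207, 2581) (T = Mul(1055207, Pow(Add(357, 2224), -1)) = Mul(1055207, Pow(2581, -1)) = Mul(1055207, Rational(1, 2581)) = Rational(1055207, 2581) ≈ 408.84)
Function('H')(k, V) = Add(Mul(-6045, k), Mul(-5409, V)) (Function('H')(k, V) = Mul(-3, Add(Add(Mul(2016, k), Mul(1803, V)), Mul(-1, k))) = Mul(-3, Add(Add(Mul(1803, V), Mul(2016, k)), Mul(-1, k))) = Mul(-3, Add(Mul(1803, V), Mul(2015, k))) = Add(Mul(-6045, k), Mul(-5409, V)))
Add(T, Function('H')(945, Function('b')(19, -5))) = Add(Rational(1055207, 2581), Add(Mul(-6045, 945), Mul(-5409, -29))) = Add(Rational(1055207, 2581), Add(-5712525, 156861)) = Add(Rational(1055207, 2581), -5555664) = Rational(-14338113577, 2581)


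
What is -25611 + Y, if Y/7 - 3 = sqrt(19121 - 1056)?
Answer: -25590 + 7*sqrt(18065) ≈ -24649.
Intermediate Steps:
Y = 21 + 7*sqrt(18065) (Y = 21 + 7*sqrt(19121 - 1056) = 21 + 7*sqrt(18065) ≈ 961.84)
-25611 + Y = -25611 + (21 + 7*sqrt(18065)) = -25590 + 7*sqrt(18065)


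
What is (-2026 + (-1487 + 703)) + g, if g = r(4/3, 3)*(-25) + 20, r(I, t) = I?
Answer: -8470/3 ≈ -2823.3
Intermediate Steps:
g = -40/3 (g = (4/3)*(-25) + 20 = -100/3 + 20 = -40/3 ≈ -13.333)
(-2026 + (-1487 + 703)) + g = (-2026 + (-1487 + 703)) - 40/3 = (-2026 - 784) - 40/3 = -2810 - 40/3 = -8470/3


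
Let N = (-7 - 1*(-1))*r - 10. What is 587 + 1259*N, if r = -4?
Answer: 18213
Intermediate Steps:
N = 14 (N = (-7 - 1*(-1))*(-4) - 10 = (-7 + 1)*(-4) - 10 = -6*(-4) - 10 = 24 - 10 = 14)
587 + 1259*N = 587 + 1259*14 = 587 + 17626 = 18213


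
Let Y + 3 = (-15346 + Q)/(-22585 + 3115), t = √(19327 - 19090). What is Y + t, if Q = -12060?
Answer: -15502/9735 + √237 ≈ 13.802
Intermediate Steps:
t = √237 ≈ 15.395
Y = -15502/9735 (Y = -3 + (-15346 - 12060)/(-22585 + 3115) = -3 - 27406/(-19470) = -3 - 27406*(-1/19470) = -3 + 13703/9735 = -15502/9735 ≈ -1.5924)
Y + t = -15502/9735 + √237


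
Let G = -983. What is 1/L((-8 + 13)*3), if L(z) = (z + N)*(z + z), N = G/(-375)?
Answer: 25/13216 ≈ 0.0018916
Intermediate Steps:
N = 983/375 (N = -983/(-375) = -983*(-1/375) = 983/375 ≈ 2.6213)
L(z) = 2*z*(983/375 + z) (L(z) = (z + 983/375)*(z + z) = (983/375 + z)*(2*z) = 2*z*(983/375 + z))
1/L((-8 + 13)*3) = 1/(2*((-8 + 13)*3)*(983 + 375*((-8 + 13)*3))/375) = 1/(2*(5*3)*(983 + 375*(5*3))/375) = 1/((2/375)*15*(983 + 375*15)) = 1/((2/375)*15*(983 + 5625)) = 1/((2/375)*15*6608) = 1/(13216/25) = 25/13216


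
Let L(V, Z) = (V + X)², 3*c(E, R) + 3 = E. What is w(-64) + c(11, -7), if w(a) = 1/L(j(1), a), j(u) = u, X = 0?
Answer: 11/3 ≈ 3.6667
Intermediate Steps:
c(E, R) = -1 + E/3
L(V, Z) = V² (L(V, Z) = (V + 0)² = V²)
w(a) = 1 (w(a) = 1/(1²) = 1/1 = 1)
w(-64) + c(11, -7) = 1 + (-1 + (⅓)*11) = 1 + (-1 + 11/3) = 1 + 8/3 = 11/3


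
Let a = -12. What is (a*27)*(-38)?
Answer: 12312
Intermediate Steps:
(a*27)*(-38) = -12*27*(-38) = -324*(-38) = 12312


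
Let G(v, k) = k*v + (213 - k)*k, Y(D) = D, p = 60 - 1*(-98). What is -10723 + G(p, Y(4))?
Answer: -9255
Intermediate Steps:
p = 158 (p = 60 + 98 = 158)
G(v, k) = k*v + k*(213 - k)
-10723 + G(p, Y(4)) = -10723 + 4*(213 + 158 - 1*4) = -10723 + 4*(213 + 158 - 4) = -10723 + 4*367 = -10723 + 1468 = -9255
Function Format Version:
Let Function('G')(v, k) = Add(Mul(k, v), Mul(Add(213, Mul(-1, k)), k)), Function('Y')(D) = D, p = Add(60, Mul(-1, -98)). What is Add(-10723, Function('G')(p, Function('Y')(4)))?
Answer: -9255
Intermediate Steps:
p = 158 (p = Add(60, 98) = 158)
Function('G')(v, k) = Add(Mul(k, v), Mul(k, Add(213, Mul(-1, k))))
Add(-10723, Function('G')(p, Function('Y')(4))) = Add(-10723, Mul(4, Add(213, 158, Mul(-1, 4)))) = Add(-10723, Mul(4, Add(213, 158, -4))) = Add(-10723, Mul(4, 367)) = Add(-10723, 1468) = -9255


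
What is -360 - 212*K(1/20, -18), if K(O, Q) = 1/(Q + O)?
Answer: -125000/359 ≈ -348.19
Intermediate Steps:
K(O, Q) = 1/(O + Q)
-360 - 212*K(1/20, -18) = -360 - 212/(1/20 - 18) = -360 - 212/(-359/20) = -360 - 212*(-20/359) = -360 + 4240/359 = -125000/359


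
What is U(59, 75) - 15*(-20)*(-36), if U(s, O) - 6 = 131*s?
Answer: -3065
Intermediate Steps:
U(s, O) = 6 + 131*s
U(59, 75) - 15*(-20)*(-36) = (6 + 131*59) - 15*(-20)*(-36) = (6 + 7729) + 300*(-36) = 7735 - 10800 = -3065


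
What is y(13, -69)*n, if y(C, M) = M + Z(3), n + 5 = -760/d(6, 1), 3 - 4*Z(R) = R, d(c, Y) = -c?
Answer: -8395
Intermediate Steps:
Z(R) = ¾ - R/4
n = 365/3 (n = -5 - 760/((-1*6)) = -5 - 760/(-6) = -5 - 760*(-⅙) = -5 + 380/3 = 365/3 ≈ 121.67)
y(C, M) = M (y(C, M) = M + (¾ - ¼*3) = M + (¾ - ¾) = M + 0 = M)
y(13, -69)*n = -69*365/3 = -8395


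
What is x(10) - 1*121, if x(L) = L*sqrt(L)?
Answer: -121 + 10*sqrt(10) ≈ -89.377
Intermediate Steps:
x(L) = L**(3/2)
x(10) - 1*121 = 10**(3/2) - 1*121 = 10*sqrt(10) - 121 = -121 + 10*sqrt(10)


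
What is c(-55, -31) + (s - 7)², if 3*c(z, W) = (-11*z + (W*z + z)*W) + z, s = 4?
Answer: -50573/3 ≈ -16858.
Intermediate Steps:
c(z, W) = -10*z/3 + W*(z + W*z)/3 (c(z, W) = ((-11*z + (W*z + z)*W) + z)/3 = ((-11*z + (z + W*z)*W) + z)/3 = ((-11*z + W*(z + W*z)) + z)/3 = (-10*z + W*(z + W*z))/3 = -10*z/3 + W*(z + W*z)/3)
c(-55, -31) + (s - 7)² = (⅓)*(-55)*(-10 - 31 + (-31)²) + (4 - 7)² = (⅓)*(-55)*(-10 - 31 + 961) + (-3)² = (⅓)*(-55)*920 + 9 = -50600/3 + 9 = -50573/3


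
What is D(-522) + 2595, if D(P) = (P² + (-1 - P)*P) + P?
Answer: 2595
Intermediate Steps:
D(P) = P + P² + P*(-1 - P) (D(P) = (P² + P*(-1 - P)) + P = P + P² + P*(-1 - P))
D(-522) + 2595 = 0 + 2595 = 2595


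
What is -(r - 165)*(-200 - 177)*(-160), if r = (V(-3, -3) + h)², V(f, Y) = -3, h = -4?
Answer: 6997120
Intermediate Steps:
r = 49 (r = (-3 - 4)² = (-7)² = 49)
-(r - 165)*(-200 - 177)*(-160) = -(49 - 165)*(-200 - 177)*(-160) = -(-116)*(-377)*(-160) = -1*43732*(-160) = -43732*(-160) = 6997120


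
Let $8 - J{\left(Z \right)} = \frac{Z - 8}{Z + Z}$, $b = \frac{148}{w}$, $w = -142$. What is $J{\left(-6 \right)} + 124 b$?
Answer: $- \frac{52145}{426} \approx -122.41$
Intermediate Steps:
$b = - \frac{74}{71}$ ($b = \frac{148}{-142} = 148 \left(- \frac{1}{142}\right) = - \frac{74}{71} \approx -1.0423$)
$J{\left(Z \right)} = 8 - \frac{-8 + Z}{2 Z}$ ($J{\left(Z \right)} = 8 - \frac{Z - 8}{Z + Z} = 8 - \frac{-8 + Z}{2 Z}$)
$J{\left(-6 \right)} + 124 b = \left(\frac{15}{2} + \frac{4}{-6}\right) + 124 \left(- \frac{74}{71}\right) = \left(\frac{15}{2} + 4 \left(- \frac{1}{6}\right)\right) - \frac{9176}{71} = \left(\frac{15}{2} - \frac{2}{3}\right) - \frac{9176}{71} = \frac{41}{6} - \frac{9176}{71} = - \frac{52145}{426}$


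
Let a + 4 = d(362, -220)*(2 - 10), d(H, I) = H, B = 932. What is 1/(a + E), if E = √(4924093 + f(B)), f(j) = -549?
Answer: -725/871614 - √1230886/1743228 ≈ -0.0014682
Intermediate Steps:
E = 2*√1230886 (E = √(4924093 - 549) = √4923544 = 2*√1230886 ≈ 2218.9)
a = -2900 (a = -4 + 362*(2 - 10) = -4 + 362*(-8) = -4 - 2896 = -2900)
1/(a + E) = 1/(-2900 + 2*√1230886)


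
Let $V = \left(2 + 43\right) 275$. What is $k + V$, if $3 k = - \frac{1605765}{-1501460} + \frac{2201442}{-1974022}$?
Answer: $\frac{3667840383026217}{296391507212} \approx 12375.0$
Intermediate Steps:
$k = - \frac{4518722283}{296391507212}$ ($k = \frac{- \frac{1605765}{-1501460} + \frac{2201442}{-1974022}}{3} = \frac{\left(-1605765\right) \left(- \frac{1}{1501460}\right) + 2201442 \left(- \frac{1}{1974022}\right)}{3} = \frac{\frac{321153}{300292} - \frac{1100721}{987011}}{3} = \frac{1}{3} \left(- \frac{13556166849}{296391507212}\right) = - \frac{4518722283}{296391507212} \approx -0.015246$)
$V = 12375$ ($V = 45 \cdot 275 = 12375$)
$k + V = - \frac{4518722283}{296391507212} + 12375 = \frac{3667840383026217}{296391507212}$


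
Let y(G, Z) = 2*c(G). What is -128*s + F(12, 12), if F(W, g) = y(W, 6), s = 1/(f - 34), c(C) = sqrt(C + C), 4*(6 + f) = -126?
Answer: 256/143 + 4*sqrt(6) ≈ 11.588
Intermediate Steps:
f = -75/2 (f = -6 + (1/4)*(-126) = -6 - 63/2 = -75/2 ≈ -37.500)
c(C) = sqrt(2)*sqrt(C) (c(C) = sqrt(2*C) = sqrt(2)*sqrt(C))
s = -2/143 (s = 1/(-75/2 - 34) = 1/(-143/2) = -2/143 ≈ -0.013986)
y(G, Z) = 2*sqrt(2)*sqrt(G) (y(G, Z) = 2*(sqrt(2)*sqrt(G)) = 2*sqrt(2)*sqrt(G))
F(W, g) = 2*sqrt(2)*sqrt(W)
-128*s + F(12, 12) = -128*(-2/143) + 2*sqrt(2)*sqrt(12) = 256/143 + 2*sqrt(2)*(2*sqrt(3)) = 256/143 + 4*sqrt(6)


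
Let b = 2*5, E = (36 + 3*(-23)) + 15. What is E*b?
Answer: -180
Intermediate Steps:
E = -18 (E = (36 - 69) + 15 = -33 + 15 = -18)
b = 10
E*b = -18*10 = -180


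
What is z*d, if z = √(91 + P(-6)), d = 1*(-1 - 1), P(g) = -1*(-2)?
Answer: -2*√93 ≈ -19.287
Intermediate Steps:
P(g) = 2
d = -2 (d = 1*(-2) = -2)
z = √93 (z = √(91 + 2) = √93 ≈ 9.6436)
z*d = √93*(-2) = -2*√93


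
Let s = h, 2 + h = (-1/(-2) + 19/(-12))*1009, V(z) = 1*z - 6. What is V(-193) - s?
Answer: 10753/12 ≈ 896.08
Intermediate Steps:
V(z) = -6 + z (V(z) = z - 6 = -6 + z)
h = -13141/12 (h = -2 + (-1/(-2) + 19/(-12))*1009 = -2 + (-1*(-1/2) + 19*(-1/12))*1009 = -2 + (1/2 - 19/12)*1009 = -2 - 13/12*1009 = -2 - 13117/12 = -13141/12 ≈ -1095.1)
s = -13141/12 ≈ -1095.1
V(-193) - s = (-6 - 193) - 1*(-13141/12) = -199 + 13141/12 = 10753/12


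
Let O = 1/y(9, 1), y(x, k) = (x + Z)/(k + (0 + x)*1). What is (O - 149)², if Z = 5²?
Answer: 6390784/289 ≈ 22113.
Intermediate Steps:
Z = 25
y(x, k) = (25 + x)/(k + x) (y(x, k) = (x + 25)/(k + (0 + x)*1) = (25 + x)/(k + x*1) = (25 + x)/(k + x))
O = 5/17 (O = 1/((25 + 9)/(1 + 9)) = 1/(34/10) = 1/((⅒)*34) = 1/(17/5) = 5/17 ≈ 0.29412)
(O - 149)² = (5/17 - 149)² = (-2528/17)² = 6390784/289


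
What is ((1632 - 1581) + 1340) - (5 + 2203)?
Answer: -817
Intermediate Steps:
((1632 - 1581) + 1340) - (5 + 2203) = (51 + 1340) - 1*2208 = 1391 - 2208 = -817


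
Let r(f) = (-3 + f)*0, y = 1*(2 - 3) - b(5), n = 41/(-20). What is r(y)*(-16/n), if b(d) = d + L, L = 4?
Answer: 0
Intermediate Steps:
n = -41/20 (n = 41*(-1/20) = -41/20 ≈ -2.0500)
b(d) = 4 + d (b(d) = d + 4 = 4 + d)
y = -10 (y = 1*(2 - 3) - (4 + 5) = 1*(-1) - 1*9 = -1 - 9 = -10)
r(f) = 0
r(y)*(-16/n) = 0*(-16/(-41/20)) = 0*(-16*(-20/41)) = 0*(320/41) = 0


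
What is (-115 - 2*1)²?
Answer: 13689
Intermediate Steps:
(-115 - 2*1)² = (-115 - 2)² = (-117)² = 13689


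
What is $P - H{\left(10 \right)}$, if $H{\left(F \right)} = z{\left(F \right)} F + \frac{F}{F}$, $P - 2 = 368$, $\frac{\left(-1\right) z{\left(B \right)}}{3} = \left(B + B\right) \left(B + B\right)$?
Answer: $12369$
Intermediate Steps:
$z{\left(B \right)} = - 12 B^{2}$ ($z{\left(B \right)} = - 3 \left(B + B\right) \left(B + B\right) = - 3 \cdot 2 B 2 B = - 3 \cdot 4 B^{2} = - 12 B^{2}$)
$P = 370$ ($P = 2 + 368 = 370$)
$H{\left(F \right)} = 1 - 12 F^{3}$ ($H{\left(F \right)} = - 12 F^{2} F + \frac{F}{F} = - 12 F^{3} + 1 = 1 - 12 F^{3}$)
$P - H{\left(10 \right)} = 370 - \left(1 - 12 \cdot 10^{3}\right) = 370 - \left(1 - 12000\right) = 370 - -11999 = 370 + 11999 = 12369$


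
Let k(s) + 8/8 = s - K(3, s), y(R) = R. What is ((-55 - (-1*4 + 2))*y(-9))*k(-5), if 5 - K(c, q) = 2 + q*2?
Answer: -9063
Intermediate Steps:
K(c, q) = 3 - 2*q (K(c, q) = 5 - (2 + q*2) = 5 - (2 + 2*q) = 5 + (-2 - 2*q) = 3 - 2*q)
k(s) = -4 + 3*s (k(s) = -1 + (s - (3 - 2*s)) = -1 + (s + (-3 + 2*s)) = -1 + (-3 + 3*s) = -4 + 3*s)
((-55 - (-1*4 + 2))*y(-9))*k(-5) = ((-55 - (-1*4 + 2))*(-9))*(-4 + 3*(-5)) = ((-55 - (-4 + 2))*(-9))*(-4 - 15) = ((-55 - 1*(-2))*(-9))*(-19) = ((-55 + 2)*(-9))*(-19) = -53*(-9)*(-19) = 477*(-19) = -9063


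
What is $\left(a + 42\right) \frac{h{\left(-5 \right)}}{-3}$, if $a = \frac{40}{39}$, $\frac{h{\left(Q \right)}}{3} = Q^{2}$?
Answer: $- \frac{41950}{39} \approx -1075.6$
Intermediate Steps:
$h{\left(Q \right)} = 3 Q^{2}$
$a = \frac{40}{39}$ ($a = 40 \cdot \frac{1}{39} = \frac{40}{39} \approx 1.0256$)
$\left(a + 42\right) \frac{h{\left(-5 \right)}}{-3} = \left(\frac{40}{39} + 42\right) \frac{3 \left(-5\right)^{2}}{-3} = \frac{1678 \cdot 3 \cdot 25 \left(- \frac{1}{3}\right)}{39} = \frac{1678 \cdot 75 \left(- \frac{1}{3}\right)}{39} = \frac{1678}{39} \left(-25\right) = - \frac{41950}{39}$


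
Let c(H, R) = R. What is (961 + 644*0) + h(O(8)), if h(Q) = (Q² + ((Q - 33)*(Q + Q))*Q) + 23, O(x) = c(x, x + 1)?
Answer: -2823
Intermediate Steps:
O(x) = 1 + x (O(x) = x + 1 = 1 + x)
h(Q) = 23 + Q² + 2*Q²*(-33 + Q) (h(Q) = (Q² + ((-33 + Q)*(2*Q))*Q) + 23 = (Q² + (2*Q*(-33 + Q))*Q) + 23 = (Q² + 2*Q²*(-33 + Q)) + 23 = 23 + Q² + 2*Q²*(-33 + Q))
(961 + 644*0) + h(O(8)) = (961 + 644*0) + (23 - 65*(1 + 8)² + 2*(1 + 8)³) = (961 + 0) + (23 - 65*9² + 2*9³) = 961 + (23 - 65*81 + 2*729) = 961 + (23 - 5265 + 1458) = 961 - 3784 = -2823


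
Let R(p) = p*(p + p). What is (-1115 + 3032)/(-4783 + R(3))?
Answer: -1917/4765 ≈ -0.40231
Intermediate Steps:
R(p) = 2*p**2 (R(p) = p*(2*p) = 2*p**2)
(-1115 + 3032)/(-4783 + R(3)) = (-1115 + 3032)/(-4783 + 2*3**2) = 1917/(-4783 + 2*9) = 1917/(-4783 + 18) = 1917/(-4765) = 1917*(-1/4765) = -1917/4765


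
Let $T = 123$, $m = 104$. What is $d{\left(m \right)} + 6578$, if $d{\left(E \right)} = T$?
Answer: $6701$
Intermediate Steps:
$d{\left(E \right)} = 123$
$d{\left(m \right)} + 6578 = 123 + 6578 = 6701$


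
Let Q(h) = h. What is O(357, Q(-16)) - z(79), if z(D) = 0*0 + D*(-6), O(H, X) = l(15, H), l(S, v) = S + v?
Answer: 846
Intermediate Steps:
O(H, X) = 15 + H
z(D) = -6*D (z(D) = 0 - 6*D = -6*D)
O(357, Q(-16)) - z(79) = (15 + 357) - (-6)*79 = 372 - 1*(-474) = 372 + 474 = 846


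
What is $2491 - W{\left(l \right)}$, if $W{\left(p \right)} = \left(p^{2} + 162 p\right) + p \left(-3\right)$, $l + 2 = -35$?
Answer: $7005$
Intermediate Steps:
$l = -37$ ($l = -2 - 35 = -37$)
$W{\left(p \right)} = p^{2} + 159 p$ ($W{\left(p \right)} = \left(p^{2} + 162 p\right) - 3 p = p^{2} + 159 p$)
$2491 - W{\left(l \right)} = 2491 - - 37 \left(159 - 37\right) = 2491 - \left(-37\right) 122 = 2491 - -4514 = 2491 + 4514 = 7005$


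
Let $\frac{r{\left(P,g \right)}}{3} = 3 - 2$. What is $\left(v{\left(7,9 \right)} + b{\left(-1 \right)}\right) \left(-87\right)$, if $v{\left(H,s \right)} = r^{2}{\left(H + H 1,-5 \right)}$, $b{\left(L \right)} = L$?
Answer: $-696$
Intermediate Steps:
$r{\left(P,g \right)} = 3$ ($r{\left(P,g \right)} = 3 \left(3 - 2\right) = 3 \cdot 1 = 3$)
$v{\left(H,s \right)} = 9$ ($v{\left(H,s \right)} = 3^{2} = 9$)
$\left(v{\left(7,9 \right)} + b{\left(-1 \right)}\right) \left(-87\right) = \left(9 - 1\right) \left(-87\right) = 8 \left(-87\right) = -696$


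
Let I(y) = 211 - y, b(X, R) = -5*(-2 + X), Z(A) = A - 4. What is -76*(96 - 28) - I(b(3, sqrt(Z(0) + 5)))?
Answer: -5384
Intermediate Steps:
Z(A) = -4 + A
b(X, R) = 10 - 5*X
-76*(96 - 28) - I(b(3, sqrt(Z(0) + 5))) = -76*(96 - 28) - (211 - (10 - 5*3)) = -76*68 - (211 - (10 - 15)) = -5168 - (211 - 1*(-5)) = -5168 - (211 + 5) = -5168 - 1*216 = -5168 - 216 = -5384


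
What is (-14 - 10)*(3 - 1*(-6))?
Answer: -216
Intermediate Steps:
(-14 - 10)*(3 - 1*(-6)) = -24*(3 + 6) = -24*9 = -216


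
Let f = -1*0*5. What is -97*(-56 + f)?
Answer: 5432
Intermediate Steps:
f = 0 (f = 0*5 = 0)
-97*(-56 + f) = -97*(-56 + 0) = -97*(-56) = 5432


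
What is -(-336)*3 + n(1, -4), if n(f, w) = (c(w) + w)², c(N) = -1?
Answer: 1033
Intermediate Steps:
n(f, w) = (-1 + w)²
-(-336)*3 + n(1, -4) = -(-336)*3 + (-1 - 4)² = -112*(-9) + (-5)² = 1008 + 25 = 1033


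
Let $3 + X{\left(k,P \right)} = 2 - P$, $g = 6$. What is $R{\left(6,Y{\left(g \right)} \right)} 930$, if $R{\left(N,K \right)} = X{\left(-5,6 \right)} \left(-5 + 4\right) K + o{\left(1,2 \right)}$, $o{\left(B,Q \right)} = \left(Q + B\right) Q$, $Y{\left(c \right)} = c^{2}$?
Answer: $239940$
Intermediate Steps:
$X{\left(k,P \right)} = -1 - P$ ($X{\left(k,P \right)} = -3 - \left(-2 + P\right) = -1 - P$)
$o{\left(B,Q \right)} = Q \left(B + Q\right)$ ($o{\left(B,Q \right)} = \left(B + Q\right) Q = Q \left(B + Q\right)$)
$R{\left(N,K \right)} = 6 + 7 K$ ($R{\left(N,K \right)} = \left(-1 - 6\right) \left(-5 + 4\right) K + 2 \left(1 + 2\right) = \left(-1 - 6\right) \left(-1\right) K + 2 \cdot 3 = \left(-7\right) \left(-1\right) K + 6 = 7 K + 6 = 6 + 7 K$)
$R{\left(6,Y{\left(g \right)} \right)} 930 = \left(6 + 7 \cdot 6^{2}\right) 930 = \left(6 + 7 \cdot 36\right) 930 = \left(6 + 252\right) 930 = 258 \cdot 930 = 239940$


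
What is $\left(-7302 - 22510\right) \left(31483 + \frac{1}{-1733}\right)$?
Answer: $- \frac{1626543852856}{1733} \approx -9.3857 \cdot 10^{8}$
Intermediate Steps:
$\left(-7302 - 22510\right) \left(31483 + \frac{1}{-1733}\right) = - 29812 \left(31483 - \frac{1}{1733}\right) = \left(-29812\right) \frac{54560038}{1733} = - \frac{1626543852856}{1733}$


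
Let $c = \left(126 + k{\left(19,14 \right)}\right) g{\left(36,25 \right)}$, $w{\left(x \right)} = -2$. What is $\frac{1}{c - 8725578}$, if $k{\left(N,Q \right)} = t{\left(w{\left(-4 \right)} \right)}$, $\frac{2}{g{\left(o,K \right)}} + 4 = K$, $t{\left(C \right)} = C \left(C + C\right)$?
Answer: $- \frac{21}{183236870} \approx -1.1461 \cdot 10^{-7}$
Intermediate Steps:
$t{\left(C \right)} = 2 C^{2}$ ($t{\left(C \right)} = C 2 C = 2 C^{2}$)
$g{\left(o,K \right)} = \frac{2}{-4 + K}$
$k{\left(N,Q \right)} = 8$ ($k{\left(N,Q \right)} = 2 \left(-2\right)^{2} = 2 \cdot 4 = 8$)
$c = \frac{268}{21}$ ($c = \left(126 + 8\right) \frac{2}{-4 + 25} = 134 \cdot \frac{2}{21} = \frac{268}{21} \approx 12.762$)
$\frac{1}{c - 8725578} = \frac{1}{\frac{268}{21} - 8725578} = \frac{1}{- \frac{183236870}{21}} = - \frac{21}{183236870}$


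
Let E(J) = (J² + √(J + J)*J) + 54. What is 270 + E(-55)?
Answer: 3349 - 55*I*√110 ≈ 3349.0 - 576.84*I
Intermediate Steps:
E(J) = 54 + J² + √2*J^(3/2) (E(J) = (J² + √(2*J)*J) + 54 = (J² + (√2*√J)*J) + 54 = (J² + √2*J^(3/2)) + 54 = 54 + J² + √2*J^(3/2))
270 + E(-55) = 270 + (54 + (-55)² + √2*(-55)^(3/2)) = 270 + (54 + 3025 + √2*(-55*I*√55)) = 270 + (54 + 3025 - 55*I*√110) = 270 + (3079 - 55*I*√110) = 3349 - 55*I*√110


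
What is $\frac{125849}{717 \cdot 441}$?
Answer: $\frac{125849}{316197} \approx 0.39801$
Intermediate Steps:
$\frac{125849}{717 \cdot 441} = \frac{125849}{316197}$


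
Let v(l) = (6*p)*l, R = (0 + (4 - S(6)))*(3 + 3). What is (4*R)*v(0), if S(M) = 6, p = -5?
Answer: 0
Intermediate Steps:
R = -12 (R = (0 + (4 - 1*6))*(3 + 3) = (0 + (4 - 6))*6 = (0 - 2)*6 = -2*6 = -12)
v(l) = -30*l (v(l) = (6*(-5))*l = -30*l)
(4*R)*v(0) = (4*(-12))*(-30*0) = -48*0 = 0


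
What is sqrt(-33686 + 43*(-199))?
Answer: I*sqrt(42243) ≈ 205.53*I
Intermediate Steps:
sqrt(-33686 + 43*(-199)) = sqrt(-33686 - 8557) = sqrt(-42243) = I*sqrt(42243)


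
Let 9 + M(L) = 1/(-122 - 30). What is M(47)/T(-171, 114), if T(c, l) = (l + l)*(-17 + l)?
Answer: -1369/3361632 ≈ -0.00040724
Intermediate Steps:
T(c, l) = 2*l*(-17 + l) (T(c, l) = (2*l)*(-17 + l) = 2*l*(-17 + l))
M(L) = -1369/152 (M(L) = -9 + 1/(-122 - 30) = -9 + 1/(-152) = -9 - 1/152 = -1369/152)
M(47)/T(-171, 114) = -1369*1/(228*(-17 + 114))/152 = -1369/(152*(2*114*97)) = -1369/152/22116 = -1369/152*1/22116 = -1369/3361632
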